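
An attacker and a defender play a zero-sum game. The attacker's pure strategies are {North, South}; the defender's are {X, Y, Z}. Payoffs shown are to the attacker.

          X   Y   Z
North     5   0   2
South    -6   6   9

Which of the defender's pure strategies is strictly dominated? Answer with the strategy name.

Z

Y holds the attacker's payoff strictly below Z in every row: 0 < 2, 6 < 9.
So Z is strictly dominated for the defender.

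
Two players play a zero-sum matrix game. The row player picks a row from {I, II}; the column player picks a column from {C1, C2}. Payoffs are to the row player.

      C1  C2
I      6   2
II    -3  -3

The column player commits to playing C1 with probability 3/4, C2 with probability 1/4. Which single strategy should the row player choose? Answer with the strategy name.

I

Expected payoff of I: (3/4)·6 + (1/4)·2 = 5.
Expected payoff of II: (3/4)·(-3) + (1/4)·(-3) = -3.
The largest is 5, so the row player's best response is I.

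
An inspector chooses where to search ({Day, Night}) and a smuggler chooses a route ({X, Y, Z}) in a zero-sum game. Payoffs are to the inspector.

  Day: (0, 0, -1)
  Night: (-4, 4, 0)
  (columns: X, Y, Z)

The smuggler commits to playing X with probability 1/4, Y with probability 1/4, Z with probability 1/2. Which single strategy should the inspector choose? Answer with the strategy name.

Night

Expected payoff of Day: (1/4)·0 + (1/4)·0 + (1/2)·(-1) = -1/2.
Expected payoff of Night: (1/4)·(-4) + (1/4)·4 + (1/2)·0 = 0.
The largest is 0, so the inspector's best response is Night.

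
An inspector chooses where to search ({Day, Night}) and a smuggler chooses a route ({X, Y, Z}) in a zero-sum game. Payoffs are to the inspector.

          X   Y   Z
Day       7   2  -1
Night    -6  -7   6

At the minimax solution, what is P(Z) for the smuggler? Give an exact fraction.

9/16

Row minima: Day → -1, Night → -7; maximin = -1.
Column maxima: X → 7, Y → 2, Z → 6; minimax = 2.
-1 ≠ 2, so there is no saddle point; optimal play is mixed.
X is strictly dominated by Y (it gives the inspector strictly more in every row), so the smuggler never plays it.
On the remaining 2×2 (Day, Night vs Y, Z):
Let the inspector play Day with probability p. Expected payoff against Y: 2p + (-7)(1−p) = 9p − 7; against Z: (-1)p + 6(1−p) = −7p + 6.
Setting these equal: 9p − 7 = −7p + 6 ⇒ 16p = 13 ⇒ p = 13/16, and the value is (9)·(13/16) − 7 = 5/16.
For the smuggler: with q = P(Y), equating Day's and Night's payoffs gives 3q − 1 = −13q + 6 ⇒ q = 7/16.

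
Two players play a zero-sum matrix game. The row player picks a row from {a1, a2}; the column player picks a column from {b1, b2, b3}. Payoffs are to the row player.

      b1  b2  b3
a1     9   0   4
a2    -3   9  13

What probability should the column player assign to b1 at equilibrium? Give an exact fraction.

Row minima: a1 → 0, a2 → -3; maximin = 0.
Column maxima: b1 → 9, b2 → 9, b3 → 13; minimax = 9.
0 ≠ 9, so there is no saddle point; optimal play is mixed.
b3 is strictly dominated by b2 (it gives the row player strictly more in every row), so the column player never plays it.
On the remaining 2×2 (a1, a2 vs b1, b2):
Let the row player play a1 with probability p. Expected payoff against b1: 9p + (-3)(1−p) = 12p − 3; against b2: 0p + 9(1−p) = −9p + 9.
Setting these equal: 12p − 3 = −9p + 9 ⇒ 21p = 12 ⇒ p = 4/7, and the value is (12)·(4/7) − 3 = 27/7.
For the column player: with q = P(b1), equating a1's and a2's payoffs gives 9q = −12q + 9 ⇒ q = 3/7.

3/7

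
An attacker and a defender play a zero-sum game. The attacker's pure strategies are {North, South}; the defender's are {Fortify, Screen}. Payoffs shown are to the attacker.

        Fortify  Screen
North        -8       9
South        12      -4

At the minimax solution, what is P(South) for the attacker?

17/33

Row minima: North → -8, South → -4; maximin = -4.
Column maxima: Fortify → 12, Screen → 9; minimax = 9.
-4 ≠ 9, so there is no saddle point; optimal play is mixed.
Let the attacker play North with probability p. Expected payoff against Fortify: (-8)p + 12(1−p) = −20p + 12; against Screen: 9p + (-4)(1−p) = 13p − 4.
Setting these equal: −20p + 12 = 13p − 4 ⇒ −33p = -16 ⇒ p = 16/33, and the value is (-20)·(16/33) + 12 = 76/33.
For the defender: with q = P(Fortify), equating North's and South's payoffs gives −17q + 9 = 16q − 4 ⇒ q = 13/33.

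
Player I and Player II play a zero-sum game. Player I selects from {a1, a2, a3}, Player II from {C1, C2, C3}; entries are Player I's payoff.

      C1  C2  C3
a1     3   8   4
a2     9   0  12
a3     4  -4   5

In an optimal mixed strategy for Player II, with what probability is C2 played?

Row minima: a1 → 3, a2 → 0, a3 → -4; maximin = 3.
Column maxima: C1 → 9, C2 → 8, C3 → 12; minimax = 8.
3 ≠ 8, so there is no saddle point; optimal play is mixed.
a3 is strictly dominated by a2, so Player I never plays it.
C3 is strictly dominated by C1 (it gives Player I strictly more in every row), so Player II never plays it.
On the remaining 2×2 (a1, a2 vs C1, C2):
Let Player I play a1 with probability p. Expected payoff against C1: 3p + 9(1−p) = −6p + 9; against C2: 8p + 0(1−p) = 8p.
Setting these equal: −6p + 9 = 8p ⇒ −14p = -9 ⇒ p = 9/14, and the value is (-6)·(9/14) + 9 = 36/7.
For Player II: with q = P(C1), equating a1's and a2's payoffs gives −5q + 8 = 9q ⇒ q = 4/7.

3/7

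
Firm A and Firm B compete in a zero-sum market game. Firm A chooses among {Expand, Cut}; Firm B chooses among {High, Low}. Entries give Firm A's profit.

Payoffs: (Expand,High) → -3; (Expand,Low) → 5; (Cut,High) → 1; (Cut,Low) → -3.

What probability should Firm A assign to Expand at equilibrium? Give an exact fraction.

Row minima: Expand → -3, Cut → -3; maximin = -3.
Column maxima: High → 1, Low → 5; minimax = 1.
-3 ≠ 1, so there is no saddle point; optimal play is mixed.
Let Firm A play Expand with probability p. Expected payoff against High: (-3)p + 1(1−p) = −4p + 1; against Low: 5p + (-3)(1−p) = 8p − 3.
Setting these equal: −4p + 1 = 8p − 3 ⇒ −12p = -4 ⇒ p = 1/3, and the value is (-4)·(1/3) + 1 = -1/3.
For Firm B: with q = P(High), equating Expand's and Cut's payoffs gives −8q + 5 = 4q − 3 ⇒ q = 2/3.

1/3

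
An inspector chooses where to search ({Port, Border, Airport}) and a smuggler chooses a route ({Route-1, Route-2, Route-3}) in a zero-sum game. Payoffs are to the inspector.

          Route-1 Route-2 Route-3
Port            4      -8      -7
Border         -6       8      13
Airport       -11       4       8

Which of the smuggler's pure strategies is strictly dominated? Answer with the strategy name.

Route-3

Route-2 holds the inspector's payoff strictly below Route-3 in every row: -8 < -7, 8 < 13, 4 < 8.
So Route-3 is strictly dominated for the smuggler.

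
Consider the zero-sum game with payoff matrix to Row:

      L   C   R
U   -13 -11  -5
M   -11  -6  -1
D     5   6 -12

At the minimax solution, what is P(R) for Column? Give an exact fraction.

Row minima: U → -13, M → -11, D → -12; maximin = -11.
Column maxima: L → 5, C → 6, R → -1; minimax = -1.
-11 ≠ -1, so there is no saddle point; optimal play is mixed.
U is strictly dominated by M, so Row never plays it.
C is strictly dominated by L (it gives Row strictly more in every row), so Column never plays it.
On the remaining 2×2 (M, D vs L, R):
Let Row play M with probability p. Expected payoff against L: (-11)p + 5(1−p) = −16p + 5; against R: (-1)p + (-12)(1−p) = 11p − 12.
Setting these equal: −16p + 5 = 11p − 12 ⇒ −27p = -17 ⇒ p = 17/27, and the value is (-16)·(17/27) + 5 = -137/27.
For Column: with q = P(L), equating M's and D's payoffs gives −10q − 1 = 17q − 12 ⇒ q = 11/27.

16/27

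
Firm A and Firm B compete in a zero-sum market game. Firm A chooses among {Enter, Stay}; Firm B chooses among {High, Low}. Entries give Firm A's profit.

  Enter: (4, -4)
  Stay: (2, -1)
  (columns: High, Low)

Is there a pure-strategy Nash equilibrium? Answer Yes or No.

Row minima: Enter → -4, Stay → -1; maximin = -1.
Column maxima: High → 4, Low → -1; minimax = -1.
maximin = minimax = -1, so a saddle point exists.

Yes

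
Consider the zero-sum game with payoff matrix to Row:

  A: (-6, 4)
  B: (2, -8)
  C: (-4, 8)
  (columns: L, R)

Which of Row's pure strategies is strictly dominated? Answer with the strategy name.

A

C gives a strictly higher payoff than A against every column: -4 > -6, 8 > 4.
So A is strictly dominated and Row never plays it.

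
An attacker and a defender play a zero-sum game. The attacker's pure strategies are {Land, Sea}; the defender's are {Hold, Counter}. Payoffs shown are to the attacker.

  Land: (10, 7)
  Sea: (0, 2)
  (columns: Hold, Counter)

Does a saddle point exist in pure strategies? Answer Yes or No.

Yes

Row minima: Land → 7, Sea → 0; maximin = 7.
Column maxima: Hold → 10, Counter → 7; minimax = 7.
maximin = minimax = 7, so a saddle point exists.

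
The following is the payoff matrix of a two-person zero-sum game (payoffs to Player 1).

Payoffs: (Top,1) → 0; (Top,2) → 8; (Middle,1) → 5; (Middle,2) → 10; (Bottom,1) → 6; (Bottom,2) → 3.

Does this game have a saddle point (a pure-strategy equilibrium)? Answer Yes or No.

No

Row minima: Top → 0, Middle → 5, Bottom → 3; maximin = 5.
Column maxima: 1 → 6, 2 → 10; minimax = 6.
5 ≠ 6, so no pure-strategy equilibrium exists.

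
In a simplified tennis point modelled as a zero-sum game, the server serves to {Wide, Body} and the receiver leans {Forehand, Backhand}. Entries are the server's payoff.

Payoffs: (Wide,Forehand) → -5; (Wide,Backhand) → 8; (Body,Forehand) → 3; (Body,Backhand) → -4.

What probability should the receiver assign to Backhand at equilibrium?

2/5

Row minima: Wide → -5, Body → -4; maximin = -4.
Column maxima: Forehand → 3, Backhand → 8; minimax = 3.
-4 ≠ 3, so there is no saddle point; optimal play is mixed.
Let the server play Wide with probability p. Expected payoff against Forehand: (-5)p + 3(1−p) = −8p + 3; against Backhand: 8p + (-4)(1−p) = 12p − 4.
Setting these equal: −8p + 3 = 12p − 4 ⇒ −20p = -7 ⇒ p = 7/20, and the value is (-8)·(7/20) + 3 = 1/5.
For the receiver: with q = P(Forehand), equating Wide's and Body's payoffs gives −13q + 8 = 7q − 4 ⇒ q = 3/5.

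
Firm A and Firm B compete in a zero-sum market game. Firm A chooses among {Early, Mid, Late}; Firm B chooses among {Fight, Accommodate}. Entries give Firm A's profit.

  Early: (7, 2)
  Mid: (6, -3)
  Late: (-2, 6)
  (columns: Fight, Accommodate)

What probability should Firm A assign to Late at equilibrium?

5/13

Row minima: Early → 2, Mid → -3, Late → -2; maximin = 2.
Column maxima: Fight → 7, Accommodate → 6; minimax = 6.
2 ≠ 6, so there is no saddle point; optimal play is mixed.
Mid is strictly dominated by Early, so Firm A never plays it.
On the remaining 2×2 (Early, Late vs Fight, Accommodate):
Let Firm A play Early with probability p. Expected payoff against Fight: 7p + (-2)(1−p) = 9p − 2; against Accommodate: 2p + 6(1−p) = −4p + 6.
Setting these equal: 9p − 2 = −4p + 6 ⇒ 13p = 8 ⇒ p = 8/13, and the value is (9)·(8/13) − 2 = 46/13.
For Firm B: with q = P(Fight), equating Early's and Late's payoffs gives 5q + 2 = −8q + 6 ⇒ q = 4/13.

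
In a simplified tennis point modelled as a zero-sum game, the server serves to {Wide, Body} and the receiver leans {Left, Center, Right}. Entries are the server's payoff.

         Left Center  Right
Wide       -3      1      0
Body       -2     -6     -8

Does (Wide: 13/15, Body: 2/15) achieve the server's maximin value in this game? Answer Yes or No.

No

Against Left this mix gives (13/15)·(-3) + (2/15)·(-2) = -43/15.
Against Center this mix gives (13/15)·1 + (2/15)·(-6) = 1/15.
Against Right this mix gives (13/15)·0 + (2/15)·(-8) = -16/15.
The receiver will play Left, holding the server to -43/15. Shifting weight toward the row that does better against Left would raise this floor (the equalizing mix achieves -8/3 against both Left and Right), so the proposed strategy is not optimal.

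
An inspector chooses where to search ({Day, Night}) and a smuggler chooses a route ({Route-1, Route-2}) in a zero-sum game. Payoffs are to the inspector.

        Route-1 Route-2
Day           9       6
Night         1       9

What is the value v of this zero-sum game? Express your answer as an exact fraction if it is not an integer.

Row minima: Day → 6, Night → 1; maximin = 6.
Column maxima: Route-1 → 9, Route-2 → 9; minimax = 9.
6 ≠ 9, so there is no saddle point; optimal play is mixed.
Let the inspector play Day with probability p. Expected payoff against Route-1: 9p + 1(1−p) = 8p + 1; against Route-2: 6p + 9(1−p) = −3p + 9.
Setting these equal: 8p + 1 = −3p + 9 ⇒ 11p = 8 ⇒ p = 8/11, and the value is (8)·(8/11) + 1 = 75/11.
For the smuggler: with q = P(Route-1), equating Day's and Night's payoffs gives 3q + 6 = −8q + 9 ⇒ q = 3/11.

75/11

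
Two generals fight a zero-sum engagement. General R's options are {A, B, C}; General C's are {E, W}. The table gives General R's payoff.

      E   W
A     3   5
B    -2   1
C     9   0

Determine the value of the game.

45/11

Row minima: A → 3, B → -2, C → 0; maximin = 3.
Column maxima: E → 9, W → 5; minimax = 5.
3 ≠ 5, so there is no saddle point; optimal play is mixed.
B is strictly dominated by A, so General R never plays it.
On the remaining 2×2 (A, C vs E, W):
Let General R play A with probability p. Expected payoff against E: 3p + 9(1−p) = −6p + 9; against W: 5p + 0(1−p) = 5p.
Setting these equal: −6p + 9 = 5p ⇒ −11p = -9 ⇒ p = 9/11, and the value is (-6)·(9/11) + 9 = 45/11.
For General C: with q = P(E), equating A's and C's payoffs gives −2q + 5 = 9q ⇒ q = 5/11.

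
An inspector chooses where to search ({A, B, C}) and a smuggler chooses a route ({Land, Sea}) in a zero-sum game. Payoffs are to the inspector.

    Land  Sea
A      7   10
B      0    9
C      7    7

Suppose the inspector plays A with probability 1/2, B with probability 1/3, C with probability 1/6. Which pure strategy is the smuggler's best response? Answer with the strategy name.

Land

If the smuggler plays Land, the inspector's expected payoff is (1/2)·7 + (1/3)·0 + (1/6)·7 = 14/3.
If the smuggler plays Sea, the inspector's expected payoff is (1/2)·10 + (1/3)·9 + (1/6)·7 = 55/6.
The smuggler minimizes the inspector's payoff; the smallest is 14/3, so the best response is Land.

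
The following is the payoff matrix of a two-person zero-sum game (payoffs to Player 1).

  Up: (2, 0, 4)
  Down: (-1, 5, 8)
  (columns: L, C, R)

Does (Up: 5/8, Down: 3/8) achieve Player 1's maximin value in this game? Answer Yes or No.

Against L this mix gives (5/8)·2 + (3/8)·(-1) = 7/8.
Against C this mix gives (5/8)·0 + (3/8)·5 = 15/8.
Against R this mix gives (5/8)·4 + (3/8)·8 = 11/2.
Player 2 will play L, holding Player 1 to 7/8. Shifting weight toward the row that does better against L would raise this floor (the equalizing mix achieves 5/4 against both L and C), so the proposed strategy is not optimal.

No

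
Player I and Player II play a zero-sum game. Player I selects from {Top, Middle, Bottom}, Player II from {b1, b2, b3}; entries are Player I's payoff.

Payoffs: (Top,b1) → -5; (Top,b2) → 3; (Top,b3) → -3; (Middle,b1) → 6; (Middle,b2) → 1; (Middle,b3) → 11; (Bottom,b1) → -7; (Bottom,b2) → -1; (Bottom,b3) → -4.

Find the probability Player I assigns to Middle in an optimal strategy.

8/13

Row minima: Top → -5, Middle → 1, Bottom → -7; maximin = 1.
Column maxima: b1 → 6, b2 → 3, b3 → 11; minimax = 3.
1 ≠ 3, so there is no saddle point; optimal play is mixed.
Bottom is strictly dominated by Top, so Player I never plays it.
b3 is strictly dominated by b1 (it gives Player I strictly more in every row), so Player II never plays it.
On the remaining 2×2 (Top, Middle vs b1, b2):
Let Player I play Top with probability p. Expected payoff against b1: (-5)p + 6(1−p) = −11p + 6; against b2: 3p + 1(1−p) = 2p + 1.
Setting these equal: −11p + 6 = 2p + 1 ⇒ −13p = -5 ⇒ p = 5/13, and the value is (-11)·(5/13) + 6 = 23/13.
For Player II: with q = P(b1), equating Top's and Middle's payoffs gives −8q + 3 = 5q + 1 ⇒ q = 2/13.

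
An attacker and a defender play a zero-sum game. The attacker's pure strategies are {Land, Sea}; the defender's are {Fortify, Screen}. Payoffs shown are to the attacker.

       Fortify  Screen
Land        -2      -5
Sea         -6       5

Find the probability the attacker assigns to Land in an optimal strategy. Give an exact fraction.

11/14

Row minima: Land → -5, Sea → -6; maximin = -5.
Column maxima: Fortify → -2, Screen → 5; minimax = -2.
-5 ≠ -2, so there is no saddle point; optimal play is mixed.
Let the attacker play Land with probability p. Expected payoff against Fortify: (-2)p + (-6)(1−p) = 4p − 6; against Screen: (-5)p + 5(1−p) = −10p + 5.
Setting these equal: 4p − 6 = −10p + 5 ⇒ 14p = 11 ⇒ p = 11/14, and the value is (4)·(11/14) − 6 = -20/7.
For the defender: with q = P(Fortify), equating Land's and Sea's payoffs gives 3q − 5 = −11q + 5 ⇒ q = 5/7.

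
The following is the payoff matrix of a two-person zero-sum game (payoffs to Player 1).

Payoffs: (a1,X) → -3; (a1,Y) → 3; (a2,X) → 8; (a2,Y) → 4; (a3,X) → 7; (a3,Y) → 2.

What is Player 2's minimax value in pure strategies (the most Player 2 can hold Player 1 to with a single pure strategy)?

4

Column maxima: X → 8, Y → 4.
The smallest of these is 4.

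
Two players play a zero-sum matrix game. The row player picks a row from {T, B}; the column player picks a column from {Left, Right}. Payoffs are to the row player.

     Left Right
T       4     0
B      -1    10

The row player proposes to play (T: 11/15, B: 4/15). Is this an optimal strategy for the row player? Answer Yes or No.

Against Left this mix gives (11/15)·4 + (4/15)·(-1) = 8/3.
Against Right this mix gives (11/15)·0 + (4/15)·10 = 8/3.
All of the column player's active replies (Left, Right) yield 8/3, and no column does worse for the row player. The mix makes the column player indifferent and guarantees 8/3, so it is optimal.

Yes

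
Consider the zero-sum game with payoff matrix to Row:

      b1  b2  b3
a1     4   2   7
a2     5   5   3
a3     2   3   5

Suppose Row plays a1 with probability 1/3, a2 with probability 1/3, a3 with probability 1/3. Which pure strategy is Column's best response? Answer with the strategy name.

b2

If Column plays b1, Row's expected payoff is (1/3)·4 + (1/3)·5 + (1/3)·2 = 11/3.
If Column plays b2, Row's expected payoff is (1/3)·2 + (1/3)·5 + (1/3)·3 = 10/3.
If Column plays b3, Row's expected payoff is (1/3)·7 + (1/3)·3 + (1/3)·5 = 5.
Column minimizes Row's payoff; the smallest is 10/3, so the best response is b2.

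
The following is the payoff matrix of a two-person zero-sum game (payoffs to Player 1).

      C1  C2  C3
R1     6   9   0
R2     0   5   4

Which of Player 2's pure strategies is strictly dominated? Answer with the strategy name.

C1 holds Player 1's payoff strictly below C2 in every row: 6 < 9, 0 < 5.
So C2 is strictly dominated for Player 2.

C2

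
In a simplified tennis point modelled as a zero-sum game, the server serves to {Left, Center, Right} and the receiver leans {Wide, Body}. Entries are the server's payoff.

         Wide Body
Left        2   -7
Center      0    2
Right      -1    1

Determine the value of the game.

4/11

Row minima: Left → -7, Center → 0, Right → -1; maximin = 0.
Column maxima: Wide → 2, Body → 2; minimax = 2.
0 ≠ 2, so there is no saddle point; optimal play is mixed.
Right is strictly dominated by Center, so the server never plays it.
On the remaining 2×2 (Left, Center vs Wide, Body):
Let the server play Left with probability p. Expected payoff against Wide: 2p + 0(1−p) = 2p; against Body: (-7)p + 2(1−p) = −9p + 2.
Setting these equal: 2p = −9p + 2 ⇒ 11p = 2 ⇒ p = 2/11, and the value is (2)·(2/11) = 4/11.
For the receiver: with q = P(Wide), equating Left's and Center's payoffs gives 9q − 7 = −2q + 2 ⇒ q = 9/11.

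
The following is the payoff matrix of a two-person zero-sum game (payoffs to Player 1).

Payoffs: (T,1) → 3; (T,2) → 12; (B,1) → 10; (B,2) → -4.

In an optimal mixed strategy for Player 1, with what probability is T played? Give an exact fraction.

Row minima: T → 3, B → -4; maximin = 3.
Column maxima: 1 → 10, 2 → 12; minimax = 10.
3 ≠ 10, so there is no saddle point; optimal play is mixed.
Let Player 1 play T with probability p. Expected payoff against 1: 3p + 10(1−p) = −7p + 10; against 2: 12p + (-4)(1−p) = 16p − 4.
Setting these equal: −7p + 10 = 16p − 4 ⇒ −23p = -14 ⇒ p = 14/23, and the value is (-7)·(14/23) + 10 = 132/23.
For Player 2: with q = P(1), equating T's and B's payoffs gives −9q + 12 = 14q − 4 ⇒ q = 16/23.

14/23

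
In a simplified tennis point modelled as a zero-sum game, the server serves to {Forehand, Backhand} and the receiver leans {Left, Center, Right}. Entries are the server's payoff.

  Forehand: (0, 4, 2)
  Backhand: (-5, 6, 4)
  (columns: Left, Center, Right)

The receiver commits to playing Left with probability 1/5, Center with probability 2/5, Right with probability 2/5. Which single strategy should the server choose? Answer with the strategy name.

Backhand

Expected payoff of Forehand: (1/5)·0 + (2/5)·4 + (2/5)·2 = 12/5.
Expected payoff of Backhand: (1/5)·(-5) + (2/5)·6 + (2/5)·4 = 3.
The largest is 3, so the server's best response is Backhand.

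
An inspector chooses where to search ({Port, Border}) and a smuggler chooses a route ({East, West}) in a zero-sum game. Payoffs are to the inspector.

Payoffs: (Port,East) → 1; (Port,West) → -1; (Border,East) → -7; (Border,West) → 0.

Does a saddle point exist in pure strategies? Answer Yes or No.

No

Row minima: Port → -1, Border → -7; maximin = -1.
Column maxima: East → 1, West → 0; minimax = 0.
-1 ≠ 0, so no pure-strategy equilibrium exists.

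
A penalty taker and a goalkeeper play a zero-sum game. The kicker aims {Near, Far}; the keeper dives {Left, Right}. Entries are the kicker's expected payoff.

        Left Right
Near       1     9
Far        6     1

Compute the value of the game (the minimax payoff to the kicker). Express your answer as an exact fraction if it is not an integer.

53/13

Row minima: Near → 1, Far → 1; maximin = 1.
Column maxima: Left → 6, Right → 9; minimax = 6.
1 ≠ 6, so there is no saddle point; optimal play is mixed.
Let the kicker play Near with probability p. Expected payoff against Left: 1p + 6(1−p) = −5p + 6; against Right: 9p + 1(1−p) = 8p + 1.
Setting these equal: −5p + 6 = 8p + 1 ⇒ −13p = -5 ⇒ p = 5/13, and the value is (-5)·(5/13) + 6 = 53/13.
For the keeper: with q = P(Left), equating Near's and Far's payoffs gives −8q + 9 = 5q + 1 ⇒ q = 8/13.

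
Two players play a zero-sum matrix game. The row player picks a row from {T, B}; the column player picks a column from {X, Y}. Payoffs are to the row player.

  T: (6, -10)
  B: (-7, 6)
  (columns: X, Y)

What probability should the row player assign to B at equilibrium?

16/29

Row minima: T → -10, B → -7; maximin = -7.
Column maxima: X → 6, Y → 6; minimax = 6.
-7 ≠ 6, so there is no saddle point; optimal play is mixed.
Let the row player play T with probability p. Expected payoff against X: 6p + (-7)(1−p) = 13p − 7; against Y: (-10)p + 6(1−p) = −16p + 6.
Setting these equal: 13p − 7 = −16p + 6 ⇒ 29p = 13 ⇒ p = 13/29, and the value is (13)·(13/29) − 7 = -34/29.
For the column player: with q = P(X), equating T's and B's payoffs gives 16q − 10 = −13q + 6 ⇒ q = 16/29.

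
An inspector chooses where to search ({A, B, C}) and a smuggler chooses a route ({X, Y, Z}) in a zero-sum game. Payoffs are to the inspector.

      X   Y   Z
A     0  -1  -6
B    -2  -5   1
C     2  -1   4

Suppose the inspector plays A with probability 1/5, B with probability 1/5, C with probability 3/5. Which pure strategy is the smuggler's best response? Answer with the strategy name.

Y

If the smuggler plays X, the inspector's expected payoff is (1/5)·0 + (1/5)·(-2) + (3/5)·2 = 4/5.
If the smuggler plays Y, the inspector's expected payoff is (1/5)·(-1) + (1/5)·(-5) + (3/5)·(-1) = -9/5.
If the smuggler plays Z, the inspector's expected payoff is (1/5)·(-6) + (1/5)·1 + (3/5)·4 = 7/5.
The smuggler minimizes the inspector's payoff; the smallest is -9/5, so the best response is Y.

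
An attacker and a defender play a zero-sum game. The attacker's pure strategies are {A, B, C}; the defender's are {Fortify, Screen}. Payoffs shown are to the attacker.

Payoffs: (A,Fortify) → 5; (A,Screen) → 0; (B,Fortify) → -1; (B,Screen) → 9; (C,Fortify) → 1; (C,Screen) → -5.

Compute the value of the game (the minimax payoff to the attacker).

Row minima: A → 0, B → -1, C → -5; maximin = 0.
Column maxima: Fortify → 5, Screen → 9; minimax = 5.
0 ≠ 5, so there is no saddle point; optimal play is mixed.
C is strictly dominated by A, so the attacker never plays it.
On the remaining 2×2 (A, B vs Fortify, Screen):
Let the attacker play A with probability p. Expected payoff against Fortify: 5p + (-1)(1−p) = 6p − 1; against Screen: 0p + 9(1−p) = −9p + 9.
Setting these equal: 6p − 1 = −9p + 9 ⇒ 15p = 10 ⇒ p = 2/3, and the value is (6)·(2/3) − 1 = 3.
For the defender: with q = P(Fortify), equating A's and B's payoffs gives 5q = −10q + 9 ⇒ q = 3/5.

3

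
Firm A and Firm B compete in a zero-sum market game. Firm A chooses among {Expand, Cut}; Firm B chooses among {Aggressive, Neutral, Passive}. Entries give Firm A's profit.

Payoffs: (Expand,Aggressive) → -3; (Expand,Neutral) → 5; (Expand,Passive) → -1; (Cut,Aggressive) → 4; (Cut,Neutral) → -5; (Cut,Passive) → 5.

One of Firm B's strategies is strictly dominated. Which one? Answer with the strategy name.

Aggressive holds Firm A's payoff strictly below Passive in every row: -3 < -1, 4 < 5.
So Passive is strictly dominated for Firm B.

Passive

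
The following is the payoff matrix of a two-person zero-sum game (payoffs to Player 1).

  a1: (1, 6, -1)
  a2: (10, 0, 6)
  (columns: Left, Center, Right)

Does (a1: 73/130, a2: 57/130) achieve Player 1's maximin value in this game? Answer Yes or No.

Against Left this mix gives (73/130)·1 + (57/130)·10 = 643/130.
Against Center this mix gives (73/130)·6 + (57/130)·0 = 219/65.
Against Right this mix gives (73/130)·(-1) + (57/130)·6 = 269/130.
Player 2 will play Right, holding Player 1 to 269/130. Shifting weight toward the row that does better against Right would raise this floor (the equalizing mix achieves 36/13 against both Right and Center), so the proposed strategy is not optimal.

No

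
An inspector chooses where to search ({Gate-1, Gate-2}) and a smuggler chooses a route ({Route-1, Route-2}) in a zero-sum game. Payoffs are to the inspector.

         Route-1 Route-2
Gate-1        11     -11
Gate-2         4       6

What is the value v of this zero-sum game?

Row minima: Gate-1 → -11, Gate-2 → 4; maximin = 4.
Column maxima: Route-1 → 11, Route-2 → 6; minimax = 6.
4 ≠ 6, so there is no saddle point; optimal play is mixed.
Let the inspector play Gate-1 with probability p. Expected payoff against Route-1: 11p + 4(1−p) = 7p + 4; against Route-2: (-11)p + 6(1−p) = −17p + 6.
Setting these equal: 7p + 4 = −17p + 6 ⇒ 24p = 2 ⇒ p = 1/12, and the value is (7)·(1/12) + 4 = 55/12.
For the smuggler: with q = P(Route-1), equating Gate-1's and Gate-2's payoffs gives 22q − 11 = −2q + 6 ⇒ q = 17/24.

55/12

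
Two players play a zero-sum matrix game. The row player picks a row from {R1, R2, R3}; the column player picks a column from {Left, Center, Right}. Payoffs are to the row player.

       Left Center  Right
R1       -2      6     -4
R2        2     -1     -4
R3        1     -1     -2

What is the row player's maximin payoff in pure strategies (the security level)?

Row minima: R1 → -4, R2 → -4, R3 → -2.
The best of these is -2.

-2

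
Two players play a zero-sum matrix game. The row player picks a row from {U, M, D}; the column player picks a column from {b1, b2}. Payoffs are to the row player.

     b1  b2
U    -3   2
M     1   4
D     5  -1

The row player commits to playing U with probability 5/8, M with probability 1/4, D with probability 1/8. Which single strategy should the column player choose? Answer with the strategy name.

If the column player plays b1, the row player's expected payoff is (5/8)·(-3) + (1/4)·1 + (1/8)·5 = -1.
If the column player plays b2, the row player's expected payoff is (5/8)·2 + (1/4)·4 + (1/8)·(-1) = 17/8.
The column player minimizes the row player's payoff; the smallest is -1, so the best response is b1.

b1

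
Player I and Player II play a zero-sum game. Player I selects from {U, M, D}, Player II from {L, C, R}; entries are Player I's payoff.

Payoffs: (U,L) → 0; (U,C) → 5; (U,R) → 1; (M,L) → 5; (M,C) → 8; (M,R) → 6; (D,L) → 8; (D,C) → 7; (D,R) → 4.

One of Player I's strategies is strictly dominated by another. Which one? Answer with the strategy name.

M gives a strictly higher payoff than U against every column: 5 > 0, 8 > 5, 6 > 1.
So U is strictly dominated and Player I never plays it.

U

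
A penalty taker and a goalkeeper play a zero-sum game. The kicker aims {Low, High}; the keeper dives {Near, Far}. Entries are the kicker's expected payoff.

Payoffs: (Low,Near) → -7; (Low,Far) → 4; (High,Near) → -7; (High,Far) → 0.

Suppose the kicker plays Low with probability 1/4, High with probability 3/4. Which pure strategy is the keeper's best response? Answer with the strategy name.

If the keeper plays Near, the kicker's expected payoff is (1/4)·(-7) + (3/4)·(-7) = -7.
If the keeper plays Far, the kicker's expected payoff is (1/4)·4 + (3/4)·0 = 1.
The keeper minimizes the kicker's payoff; the smallest is -7, so the best response is Near.

Near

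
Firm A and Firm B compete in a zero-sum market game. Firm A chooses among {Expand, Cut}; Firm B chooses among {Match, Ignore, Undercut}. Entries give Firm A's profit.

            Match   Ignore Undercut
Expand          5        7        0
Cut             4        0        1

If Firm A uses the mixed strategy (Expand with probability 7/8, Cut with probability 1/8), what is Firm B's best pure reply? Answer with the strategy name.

Undercut

If Firm B plays Match, Firm A's expected payoff is (7/8)·5 + (1/8)·4 = 39/8.
If Firm B plays Ignore, Firm A's expected payoff is (7/8)·7 + (1/8)·0 = 49/8.
If Firm B plays Undercut, Firm A's expected payoff is (7/8)·0 + (1/8)·1 = 1/8.
Firm B minimizes Firm A's payoff; the smallest is 1/8, so the best response is Undercut.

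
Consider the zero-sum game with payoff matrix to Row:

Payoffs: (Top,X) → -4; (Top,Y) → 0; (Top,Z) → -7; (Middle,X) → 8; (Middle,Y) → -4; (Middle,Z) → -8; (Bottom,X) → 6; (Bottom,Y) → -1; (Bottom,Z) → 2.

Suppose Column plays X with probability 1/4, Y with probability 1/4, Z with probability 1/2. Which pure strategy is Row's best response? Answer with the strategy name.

Expected payoff of Top: (1/4)·(-4) + (1/4)·0 + (1/2)·(-7) = -9/2.
Expected payoff of Middle: (1/4)·8 + (1/4)·(-4) + (1/2)·(-8) = -3.
Expected payoff of Bottom: (1/4)·6 + (1/4)·(-1) + (1/2)·2 = 9/4.
The largest is 9/4, so Row's best response is Bottom.

Bottom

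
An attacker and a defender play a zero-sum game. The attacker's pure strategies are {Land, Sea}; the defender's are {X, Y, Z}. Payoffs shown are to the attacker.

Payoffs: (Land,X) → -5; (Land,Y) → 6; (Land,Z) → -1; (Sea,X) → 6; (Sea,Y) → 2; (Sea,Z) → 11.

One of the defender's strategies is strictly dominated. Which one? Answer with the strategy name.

Z

X holds the attacker's payoff strictly below Z in every row: -5 < -1, 6 < 11.
So Z is strictly dominated for the defender.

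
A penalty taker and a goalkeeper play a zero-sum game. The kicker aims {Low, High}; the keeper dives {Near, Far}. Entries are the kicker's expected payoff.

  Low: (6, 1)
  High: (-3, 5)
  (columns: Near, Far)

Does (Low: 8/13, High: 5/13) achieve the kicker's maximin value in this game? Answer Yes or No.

Yes

Against Near this mix gives (8/13)·6 + (5/13)·(-3) = 33/13.
Against Far this mix gives (8/13)·1 + (5/13)·5 = 33/13.
All of the keeper's active replies (Near, Far) yield 33/13, and no column does worse for the kicker. The mix makes the keeper indifferent and guarantees 33/13, so it is optimal.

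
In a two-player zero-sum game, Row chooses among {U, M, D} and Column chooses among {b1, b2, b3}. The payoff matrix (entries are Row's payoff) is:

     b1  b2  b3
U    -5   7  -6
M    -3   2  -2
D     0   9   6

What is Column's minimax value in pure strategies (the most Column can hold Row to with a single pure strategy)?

0

Column maxima: b1 → 0, b2 → 9, b3 → 6.
The smallest of these is 0.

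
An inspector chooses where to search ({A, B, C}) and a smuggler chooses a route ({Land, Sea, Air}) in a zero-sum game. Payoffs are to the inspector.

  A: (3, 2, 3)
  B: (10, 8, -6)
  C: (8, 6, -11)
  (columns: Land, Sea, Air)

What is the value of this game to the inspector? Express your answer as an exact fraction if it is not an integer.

12/5

Row minima: A → 2, B → -6, C → -11; maximin = 2.
Column maxima: Land → 10, Sea → 8, Air → 3; minimax = 3.
2 ≠ 3, so there is no saddle point; optimal play is mixed.
C is strictly dominated by B, so the inspector never plays it.
Land is strictly dominated by Sea (it gives the inspector strictly more in every row), so the smuggler never plays it.
On the remaining 2×2 (A, B vs Sea, Air):
Let the inspector play A with probability p. Expected payoff against Sea: 2p + 8(1−p) = −6p + 8; against Air: 3p + (-6)(1−p) = 9p − 6.
Setting these equal: −6p + 8 = 9p − 6 ⇒ −15p = -14 ⇒ p = 14/15, and the value is (-6)·(14/15) + 8 = 12/5.
For the smuggler: with q = P(Sea), equating A's and B's payoffs gives −q + 3 = 14q − 6 ⇒ q = 3/5.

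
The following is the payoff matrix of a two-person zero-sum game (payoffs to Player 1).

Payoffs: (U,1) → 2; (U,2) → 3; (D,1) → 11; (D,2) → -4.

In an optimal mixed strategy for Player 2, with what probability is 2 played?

9/16

Row minima: U → 2, D → -4; maximin = 2.
Column maxima: 1 → 11, 2 → 3; minimax = 3.
2 ≠ 3, so there is no saddle point; optimal play is mixed.
Let Player 1 play U with probability p. Expected payoff against 1: 2p + 11(1−p) = −9p + 11; against 2: 3p + (-4)(1−p) = 7p − 4.
Setting these equal: −9p + 11 = 7p − 4 ⇒ −16p = -15 ⇒ p = 15/16, and the value is (-9)·(15/16) + 11 = 41/16.
For Player 2: with q = P(1), equating U's and D's payoffs gives −q + 3 = 15q − 4 ⇒ q = 7/16.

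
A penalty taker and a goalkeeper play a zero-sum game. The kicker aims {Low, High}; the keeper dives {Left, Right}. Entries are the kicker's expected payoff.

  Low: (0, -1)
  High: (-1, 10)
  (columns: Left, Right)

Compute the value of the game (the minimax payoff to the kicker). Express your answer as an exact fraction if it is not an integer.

Row minima: Low → -1, High → -1; maximin = -1.
Column maxima: Left → 0, Right → 10; minimax = 0.
-1 ≠ 0, so there is no saddle point; optimal play is mixed.
Let the kicker play Low with probability p. Expected payoff against Left: 0p + (-1)(1−p) = p − 1; against Right: (-1)p + 10(1−p) = −11p + 10.
Setting these equal: p − 1 = −11p + 10 ⇒ 12p = 11 ⇒ p = 11/12, and the value is (1)·(11/12) − 1 = -1/12.
For the keeper: with q = P(Left), equating Low's and High's payoffs gives q − 1 = −11q + 10 ⇒ q = 11/12.

-1/12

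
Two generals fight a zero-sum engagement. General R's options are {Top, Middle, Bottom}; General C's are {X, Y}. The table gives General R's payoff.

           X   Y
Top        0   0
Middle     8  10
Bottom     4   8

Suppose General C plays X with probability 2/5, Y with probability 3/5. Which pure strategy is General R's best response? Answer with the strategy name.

Middle

Expected payoff of Top: (2/5)·0 + (3/5)·0 = 0.
Expected payoff of Middle: (2/5)·8 + (3/5)·10 = 46/5.
Expected payoff of Bottom: (2/5)·4 + (3/5)·8 = 32/5.
The largest is 46/5, so General R's best response is Middle.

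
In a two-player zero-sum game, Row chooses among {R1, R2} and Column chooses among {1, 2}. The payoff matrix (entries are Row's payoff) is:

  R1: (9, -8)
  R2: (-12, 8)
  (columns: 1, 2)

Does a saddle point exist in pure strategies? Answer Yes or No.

Row minima: R1 → -8, R2 → -12; maximin = -8.
Column maxima: 1 → 9, 2 → 8; minimax = 8.
-8 ≠ 8, so no pure-strategy equilibrium exists.

No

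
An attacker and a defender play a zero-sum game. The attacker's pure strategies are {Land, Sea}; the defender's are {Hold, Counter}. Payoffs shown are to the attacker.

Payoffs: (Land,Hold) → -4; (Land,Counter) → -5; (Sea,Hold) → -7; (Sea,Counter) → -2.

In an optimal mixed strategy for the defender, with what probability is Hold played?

1/2

Row minima: Land → -5, Sea → -7; maximin = -5.
Column maxima: Hold → -4, Counter → -2; minimax = -4.
-5 ≠ -4, so there is no saddle point; optimal play is mixed.
Let the attacker play Land with probability p. Expected payoff against Hold: (-4)p + (-7)(1−p) = 3p − 7; against Counter: (-5)p + (-2)(1−p) = −3p − 2.
Setting these equal: 3p − 7 = −3p − 2 ⇒ 6p = 5 ⇒ p = 5/6, and the value is (3)·(5/6) − 7 = -9/2.
For the defender: with q = P(Hold), equating Land's and Sea's payoffs gives q − 5 = −5q − 2 ⇒ q = 1/2.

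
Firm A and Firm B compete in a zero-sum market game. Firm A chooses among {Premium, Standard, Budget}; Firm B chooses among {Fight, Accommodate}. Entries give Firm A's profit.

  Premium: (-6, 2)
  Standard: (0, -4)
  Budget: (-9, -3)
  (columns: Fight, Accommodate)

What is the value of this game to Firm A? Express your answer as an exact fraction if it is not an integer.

Row minima: Premium → -6, Standard → -4, Budget → -9; maximin = -4.
Column maxima: Fight → 0, Accommodate → 2; minimax = 0.
-4 ≠ 0, so there is no saddle point; optimal play is mixed.
Budget is strictly dominated by Premium, so Firm A never plays it.
On the remaining 2×2 (Premium, Standard vs Fight, Accommodate):
Let Firm A play Premium with probability p. Expected payoff against Fight: (-6)p + 0(1−p) = −6p; against Accommodate: 2p + (-4)(1−p) = 6p − 4.
Setting these equal: −6p = 6p − 4 ⇒ −12p = -4 ⇒ p = 1/3, and the value is (-6)·(1/3) = -2.
For Firm B: with q = P(Fight), equating Premium's and Standard's payoffs gives −8q + 2 = 4q − 4 ⇒ q = 1/2.

-2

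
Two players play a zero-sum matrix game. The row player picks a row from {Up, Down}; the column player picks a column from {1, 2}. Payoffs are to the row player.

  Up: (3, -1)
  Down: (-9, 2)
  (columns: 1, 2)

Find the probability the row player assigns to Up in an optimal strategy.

11/15

Row minima: Up → -1, Down → -9; maximin = -1.
Column maxima: 1 → 3, 2 → 2; minimax = 2.
-1 ≠ 2, so there is no saddle point; optimal play is mixed.
Let the row player play Up with probability p. Expected payoff against 1: 3p + (-9)(1−p) = 12p − 9; against 2: (-1)p + 2(1−p) = −3p + 2.
Setting these equal: 12p − 9 = −3p + 2 ⇒ 15p = 11 ⇒ p = 11/15, and the value is (12)·(11/15) − 9 = -1/5.
For the column player: with q = P(1), equating Up's and Down's payoffs gives 4q − 1 = −11q + 2 ⇒ q = 1/5.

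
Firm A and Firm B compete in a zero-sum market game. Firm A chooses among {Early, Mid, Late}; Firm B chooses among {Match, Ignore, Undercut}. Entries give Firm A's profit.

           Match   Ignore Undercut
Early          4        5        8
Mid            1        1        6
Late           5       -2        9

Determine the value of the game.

Row minima: Early → 4, Mid → 1, Late → -2; maximin = 4.
Column maxima: Match → 5, Ignore → 5, Undercut → 9; minimax = 5.
4 ≠ 5, so there is no saddle point; optimal play is mixed.
Mid is strictly dominated by Early, so Firm A never plays it.
Undercut is strictly dominated by Match (it gives Firm A strictly more in every row), so Firm B never plays it.
On the remaining 2×2 (Early, Late vs Match, Ignore):
Let Firm A play Early with probability p. Expected payoff against Match: 4p + 5(1−p) = −p + 5; against Ignore: 5p + (-2)(1−p) = 7p − 2.
Setting these equal: −p + 5 = 7p − 2 ⇒ −8p = -7 ⇒ p = 7/8, and the value is (-1)·(7/8) + 5 = 33/8.
For Firm B: with q = P(Match), equating Early's and Late's payoffs gives −q + 5 = 7q − 2 ⇒ q = 7/8.

33/8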